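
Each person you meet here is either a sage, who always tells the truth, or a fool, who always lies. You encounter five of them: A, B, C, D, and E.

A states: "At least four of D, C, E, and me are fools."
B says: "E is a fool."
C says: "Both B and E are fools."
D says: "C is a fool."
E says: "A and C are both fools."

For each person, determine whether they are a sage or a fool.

Consider A. Suppose A is a sage.
Then A's own statement would have to be true, but it can't be — contradiction.
So A is a fool.
Consider B. Suppose B is a sage.
Then no assignment of the remaining roles makes every statement match its speaker's type — contradiction.
So B is a fool.
Consider C. Suppose C is a sage.
Then no assignment of the remaining roles makes every statement match its speaker's type — contradiction.
So C is a fool.
With that fixed, D's statement is true, so D is a sage.
With that fixed, E's statement is true, so E is a sage.

A: fool, B: fool, C: fool, D: sage, E: sage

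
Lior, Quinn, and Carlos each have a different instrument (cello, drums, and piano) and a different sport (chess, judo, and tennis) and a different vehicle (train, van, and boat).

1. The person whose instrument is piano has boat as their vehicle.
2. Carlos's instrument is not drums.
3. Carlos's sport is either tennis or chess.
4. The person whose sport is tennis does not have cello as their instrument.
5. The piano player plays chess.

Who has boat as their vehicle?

With clues 1–5, Lior and Quinn are impossible for the one with vehicle boat.
That leaves Carlos.

Carlos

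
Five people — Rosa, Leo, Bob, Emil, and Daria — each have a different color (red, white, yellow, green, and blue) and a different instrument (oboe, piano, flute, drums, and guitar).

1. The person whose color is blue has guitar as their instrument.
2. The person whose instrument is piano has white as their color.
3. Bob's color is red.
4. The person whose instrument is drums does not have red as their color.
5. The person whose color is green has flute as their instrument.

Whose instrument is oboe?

Bob

With clues 1–5, Daria, Emil, Leo, and Rosa are impossible for the one with instrument oboe.
That leaves Bob.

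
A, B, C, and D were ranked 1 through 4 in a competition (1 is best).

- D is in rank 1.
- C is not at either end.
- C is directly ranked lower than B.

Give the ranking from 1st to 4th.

From clue 1: D → rank 1.
From clues 1–2: C is in {2,3}.
From clues 1–3: B → rank 2, C → rank 3, A → rank 4.

D, B, C, A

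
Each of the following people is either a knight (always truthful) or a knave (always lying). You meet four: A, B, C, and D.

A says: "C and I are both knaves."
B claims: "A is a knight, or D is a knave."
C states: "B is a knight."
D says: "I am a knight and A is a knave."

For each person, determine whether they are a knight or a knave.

Consider A. Suppose A is a knight.
Then A's own statement would have to be true, but it can't be — contradiction.
So A is a knave.
Consider B. Suppose B is a knave.
Then no assignment of the remaining roles makes every statement match its speaker's type — contradiction.
So B is a knight.
With that fixed, C's statement is true, so C is a knight.
Consider D. Suppose D is a knight.
Then B's statement comes out false, contradicting B being a knight.
So D is a knave.

A: knave, B: knight, C: knight, D: knave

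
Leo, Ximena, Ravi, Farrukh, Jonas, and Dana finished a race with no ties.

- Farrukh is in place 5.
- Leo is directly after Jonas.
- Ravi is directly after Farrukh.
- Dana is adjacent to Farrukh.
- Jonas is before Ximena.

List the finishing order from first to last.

Jonas, Leo, Ximena, Dana, Farrukh, Ravi

From clue 1: Farrukh → place 5.
From clues 1–2: Leo is in {2,3,4}.
From clues 1–3: Ravi → place 6.
From clues 1–4: Dana → place 4.
From clues 1–5: Jonas → place 1, Leo → place 2, Ximena → place 3.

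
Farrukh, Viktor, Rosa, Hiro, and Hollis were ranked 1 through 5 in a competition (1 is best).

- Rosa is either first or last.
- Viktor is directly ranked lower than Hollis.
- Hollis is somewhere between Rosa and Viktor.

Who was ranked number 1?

Rosa

With clues 1–2, Viktor is ruled out for rank 1.
With clues 1–3, Farrukh, Hiro, and Hollis are ruled out for rank 1.
So rank 1 is Rosa.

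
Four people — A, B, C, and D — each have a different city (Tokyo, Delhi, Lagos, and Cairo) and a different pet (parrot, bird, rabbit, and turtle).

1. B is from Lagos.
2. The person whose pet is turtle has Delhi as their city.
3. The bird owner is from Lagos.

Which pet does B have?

bird

With clues 1–2, turtle is impossible for B's pet.
With clues 1–3, parrot and rabbit are impossible for B's pet.
That leaves bird.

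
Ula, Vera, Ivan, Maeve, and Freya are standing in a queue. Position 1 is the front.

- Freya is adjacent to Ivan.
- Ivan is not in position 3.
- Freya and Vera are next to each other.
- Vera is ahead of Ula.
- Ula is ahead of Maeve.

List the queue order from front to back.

Ivan, Freya, Vera, Ula, Maeve

From clues 1–2: Ivan is in {1,2,4,5}.
From clues 1–3: Vera is in {2,3,4}.
From clues 1–4: Ula is in {4,5}.
From clues 1–5: Ivan → position 1, Freya → position 2, Vera → position 3, Ula → position 4, Maeve → position 5.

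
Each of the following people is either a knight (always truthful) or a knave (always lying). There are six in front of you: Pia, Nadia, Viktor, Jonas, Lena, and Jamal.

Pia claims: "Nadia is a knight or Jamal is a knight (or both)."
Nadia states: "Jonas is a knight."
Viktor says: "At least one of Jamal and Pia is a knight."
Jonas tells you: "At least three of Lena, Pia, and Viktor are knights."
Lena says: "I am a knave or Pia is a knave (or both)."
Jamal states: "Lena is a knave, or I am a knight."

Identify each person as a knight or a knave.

Consider Pia. Suppose Pia is a knight.
Then whichever role Lena has, Lena's statement has the wrong truth value — contradiction.
So Pia is a knave.
With that fixed, Jonas's statement is false, so Jonas is a knave.
With that fixed, Lena's statement is true, so Lena is a knight.
With that fixed, Nadia's statement is false, so Nadia is a knave.
Consider Viktor. Suppose Viktor is a knight.
Then no assignment of the remaining roles makes every statement match its speaker's type — contradiction.
So Viktor is a knave.
Consider Jamal. Suppose Jamal is a knight.
Then Pia's statement comes out true, contradicting Pia being a knave.
So Jamal is a knave.

Pia: knave, Nadia: knave, Viktor: knave, Jonas: knave, Lena: knight, Jamal: knave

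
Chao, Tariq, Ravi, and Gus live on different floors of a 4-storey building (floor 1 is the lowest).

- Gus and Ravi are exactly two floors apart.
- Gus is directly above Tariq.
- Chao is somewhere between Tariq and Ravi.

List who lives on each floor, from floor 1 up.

Tariq, Gus, Chao, Ravi

From clues 1–2: Chao is in {1,3,4}.
From clues 1–3: Tariq → floor 1, Gus → floor 2, Chao → floor 3, Ravi → floor 4.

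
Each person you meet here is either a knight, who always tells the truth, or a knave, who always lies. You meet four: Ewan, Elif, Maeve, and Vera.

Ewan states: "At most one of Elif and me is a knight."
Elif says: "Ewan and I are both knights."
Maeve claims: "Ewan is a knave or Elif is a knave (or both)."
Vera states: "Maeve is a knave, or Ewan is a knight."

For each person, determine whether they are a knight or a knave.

Consider Ewan. Suppose Ewan is a knave.
Then Ewan's own statement would have to be false, but it can't be — contradiction.
So Ewan is a knight.
With that fixed, Vera's statement is true, so Vera is a knight.
Consider Elif. Suppose Elif is a knight.
Then Ewan's statement comes out false, contradicting Ewan being a knight.
So Elif is a knave.
With that fixed, Maeve's statement is true, so Maeve is a knight.

Ewan: knight, Elif: knave, Maeve: knight, Vera: knight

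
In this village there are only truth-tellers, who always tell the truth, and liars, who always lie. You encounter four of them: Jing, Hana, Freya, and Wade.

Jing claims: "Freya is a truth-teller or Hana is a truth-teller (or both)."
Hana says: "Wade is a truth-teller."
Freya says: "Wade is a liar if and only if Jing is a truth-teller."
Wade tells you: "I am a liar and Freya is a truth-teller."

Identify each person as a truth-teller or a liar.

Jing: liar, Hana: liar, Freya: liar, Wade: liar

Consider Jing. Suppose Jing is a truth-teller.
Then no assignment of the remaining roles makes every statement match its speaker's type — contradiction.
So Jing is a liar.
Consider Hana. Suppose Hana is a truth-teller.
Then Jing's statement comes out true, contradicting Jing being a liar.
So Hana is a liar.
Consider Freya. Suppose Freya is a truth-teller.
Then Jing's statement comes out true, contradicting Jing being a liar.
So Freya is a liar.
With that fixed, Wade's statement is false, so Wade is a liar.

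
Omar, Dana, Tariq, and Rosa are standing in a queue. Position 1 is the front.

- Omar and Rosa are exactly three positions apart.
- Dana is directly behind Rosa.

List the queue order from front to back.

From clue 1: Omar is in {1,4}.
From clues 1–2: Rosa → position 1, Dana → position 2, Tariq → position 3, Omar → position 4.

Rosa, Dana, Tariq, Omar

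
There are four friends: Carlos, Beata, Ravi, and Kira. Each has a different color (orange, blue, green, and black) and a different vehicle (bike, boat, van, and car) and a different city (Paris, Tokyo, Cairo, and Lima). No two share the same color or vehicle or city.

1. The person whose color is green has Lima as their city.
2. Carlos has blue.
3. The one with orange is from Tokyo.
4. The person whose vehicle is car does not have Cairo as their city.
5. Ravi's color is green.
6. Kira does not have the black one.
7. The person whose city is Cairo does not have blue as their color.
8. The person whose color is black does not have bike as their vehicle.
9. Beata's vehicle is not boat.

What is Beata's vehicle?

van

With clues 1–7, car is impossible for Beata's vehicle.
With clues 1–8, bike is impossible for Beata's vehicle.
With clues 1–9, boat is impossible for Beata's vehicle.
That leaves van.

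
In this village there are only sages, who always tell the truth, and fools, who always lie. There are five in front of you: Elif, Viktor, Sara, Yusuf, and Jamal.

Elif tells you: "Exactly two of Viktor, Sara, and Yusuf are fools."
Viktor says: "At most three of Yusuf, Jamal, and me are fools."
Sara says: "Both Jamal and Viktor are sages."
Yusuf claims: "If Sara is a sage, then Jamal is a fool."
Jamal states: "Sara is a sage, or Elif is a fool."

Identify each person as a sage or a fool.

Elif: fool, Viktor: sage, Sara: sage, Yusuf: fool, Jamal: sage

Regardless of anyone's role, Viktor's statement is true, so Viktor is a sage.
Consider Elif. Suppose Elif is a sage.
Then no assignment of the remaining roles makes every statement match its speaker's type — contradiction.
So Elif is a fool.
With that fixed, Jamal's statement is true, so Jamal is a sage.
With that fixed, Sara's statement is true, so Sara is a sage.
With that fixed, Yusuf's statement is false, so Yusuf is a fool.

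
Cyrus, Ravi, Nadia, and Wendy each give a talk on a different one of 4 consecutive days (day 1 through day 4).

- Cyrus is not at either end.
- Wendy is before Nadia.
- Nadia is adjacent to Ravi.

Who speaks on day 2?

Cyrus

With clues 1–3, Nadia, Ravi, and Wendy are ruled out for day 2.
So day 2 is Cyrus.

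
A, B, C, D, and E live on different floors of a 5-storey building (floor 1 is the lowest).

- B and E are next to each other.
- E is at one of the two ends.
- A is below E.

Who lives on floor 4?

With clues 1–2, E is ruled out for floor 4.
With clues 1–3, A, C, and D are ruled out for floor 4.
So floor 4 is B.

B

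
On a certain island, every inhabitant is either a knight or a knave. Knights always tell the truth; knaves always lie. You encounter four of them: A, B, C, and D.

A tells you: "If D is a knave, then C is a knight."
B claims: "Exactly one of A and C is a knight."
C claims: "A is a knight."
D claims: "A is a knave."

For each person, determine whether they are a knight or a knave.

A: knight, B: knave, C: knight, D: knave

Consider A. Suppose A is a knave.
Then no assignment of the remaining roles makes every statement match its speaker's type — contradiction.
So A is a knight.
With that fixed, C's statement is true, so C is a knight.
With that fixed, D's statement is false, so D is a knave.
With that fixed, B's statement is false, so B is a knave.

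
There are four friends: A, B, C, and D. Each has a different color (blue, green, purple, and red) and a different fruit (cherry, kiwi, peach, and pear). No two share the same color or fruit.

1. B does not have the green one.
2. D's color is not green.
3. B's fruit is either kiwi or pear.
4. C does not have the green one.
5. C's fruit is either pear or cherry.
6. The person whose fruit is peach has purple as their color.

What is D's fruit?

peach

With clues 1–6, cherry, kiwi, and pear are impossible for D's fruit.
That leaves peach.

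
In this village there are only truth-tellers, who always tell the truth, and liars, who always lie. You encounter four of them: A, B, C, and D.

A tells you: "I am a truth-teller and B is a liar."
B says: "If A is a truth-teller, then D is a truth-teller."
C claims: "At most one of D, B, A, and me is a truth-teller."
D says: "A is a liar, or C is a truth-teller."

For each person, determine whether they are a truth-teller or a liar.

Consider A. Suppose A is a truth-teller.
Then no assignment of the remaining roles makes every statement match its speaker's type — contradiction.
So A is a liar.
With that fixed, B's statement is true, so B is a truth-teller.
With that fixed, D's statement is true, so D is a truth-teller.
With that fixed, C's statement is false, so C is a liar.

A: liar, B: truth-teller, C: liar, D: truth-teller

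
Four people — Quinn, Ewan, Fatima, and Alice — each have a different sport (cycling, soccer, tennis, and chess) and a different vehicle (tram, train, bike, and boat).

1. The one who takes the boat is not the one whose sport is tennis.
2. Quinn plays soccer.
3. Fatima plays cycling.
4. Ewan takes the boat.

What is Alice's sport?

With clues 1–2, soccer is impossible for Alice's sport.
With clues 1–3, cycling is impossible for Alice's sport.
With clues 1–4, chess is impossible for Alice's sport.
That leaves tennis.

tennis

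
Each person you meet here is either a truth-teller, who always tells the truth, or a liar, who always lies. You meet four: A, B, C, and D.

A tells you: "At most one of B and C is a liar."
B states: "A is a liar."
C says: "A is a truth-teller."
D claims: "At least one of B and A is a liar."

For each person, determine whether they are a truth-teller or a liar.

Consider A. Suppose A is a liar.
Then no assignment of the remaining roles makes every statement match its speaker's type — contradiction.
So A is a truth-teller.
With that fixed, B's statement is false, so B is a liar.
With that fixed, C's statement is true, so C is a truth-teller.
With that fixed, D's statement is true, so D is a truth-teller.

A: truth-teller, B: liar, C: truth-teller, D: truth-teller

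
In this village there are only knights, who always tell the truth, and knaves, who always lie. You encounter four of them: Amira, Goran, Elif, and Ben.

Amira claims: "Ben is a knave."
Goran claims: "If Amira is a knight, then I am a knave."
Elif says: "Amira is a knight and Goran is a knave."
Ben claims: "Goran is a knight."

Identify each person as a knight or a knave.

Amira: knave, Goran: knight, Elif: knave, Ben: knight

Consider Amira. Suppose Amira is a knight.
Then whichever role Goran has, Goran's statement has the wrong truth value — contradiction.
So Amira is a knave.
With that fixed, Goran's statement is true, so Goran is a knight.
With that fixed, Elif's statement is false, so Elif is a knave.
With that fixed, Ben's statement is true, so Ben is a knight.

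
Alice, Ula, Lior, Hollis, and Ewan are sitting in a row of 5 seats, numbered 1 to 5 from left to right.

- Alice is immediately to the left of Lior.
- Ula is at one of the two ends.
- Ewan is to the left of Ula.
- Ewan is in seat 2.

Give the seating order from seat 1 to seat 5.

From clue 1: Alice is in {1,2,3,4}.
From clues 1–2: Ula is in {1,5}.
From clues 1–3: Ula → seat 5.
From clues 1–4: Hollis → seat 1, Ewan → seat 2, Alice → seat 3, Lior → seat 4.

Hollis, Ewan, Alice, Lior, Ula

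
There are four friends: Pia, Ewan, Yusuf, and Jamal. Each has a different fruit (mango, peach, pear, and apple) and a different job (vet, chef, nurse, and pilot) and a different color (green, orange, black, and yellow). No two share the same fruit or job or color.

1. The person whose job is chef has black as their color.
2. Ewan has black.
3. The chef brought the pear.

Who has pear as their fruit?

Ewan

With clues 1–3, Jamal, Pia, and Yusuf are impossible for the one with fruit pear.
That leaves Ewan.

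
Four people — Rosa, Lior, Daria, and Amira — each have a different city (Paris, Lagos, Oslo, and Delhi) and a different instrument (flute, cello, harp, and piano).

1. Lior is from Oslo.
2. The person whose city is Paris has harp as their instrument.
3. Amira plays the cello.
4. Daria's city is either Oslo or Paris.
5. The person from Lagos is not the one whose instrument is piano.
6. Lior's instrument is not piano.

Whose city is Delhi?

Clue 1 rules out Lior for the one with city Delhi.
With clues 1–4, Daria is impossible for the one with city Delhi.
With clues 1–6, Amira is impossible for the one with city Delhi.
That leaves Rosa.

Rosa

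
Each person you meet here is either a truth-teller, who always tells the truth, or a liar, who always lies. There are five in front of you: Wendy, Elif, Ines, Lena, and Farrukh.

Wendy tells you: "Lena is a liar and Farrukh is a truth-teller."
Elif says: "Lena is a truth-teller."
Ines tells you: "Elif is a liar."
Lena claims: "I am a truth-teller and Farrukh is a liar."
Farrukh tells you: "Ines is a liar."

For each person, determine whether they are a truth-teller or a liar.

Consider Wendy. Suppose Wendy is a truth-teller.
Then no assignment of the remaining roles makes every statement match its speaker's type — contradiction.
So Wendy is a liar.
Consider Elif. Suppose Elif is a truth-teller.
Then no assignment of the remaining roles makes every statement match its speaker's type — contradiction.
So Elif is a liar.
With that fixed, Ines's statement is true, so Ines is a truth-teller.
With that fixed, Farrukh's statement is false, so Farrukh is a liar.
Consider Lena. Suppose Lena is a truth-teller.
Then Elif's statement comes out true, contradicting Elif being a liar.
So Lena is a liar.

Wendy: liar, Elif: liar, Ines: truth-teller, Lena: liar, Farrukh: liar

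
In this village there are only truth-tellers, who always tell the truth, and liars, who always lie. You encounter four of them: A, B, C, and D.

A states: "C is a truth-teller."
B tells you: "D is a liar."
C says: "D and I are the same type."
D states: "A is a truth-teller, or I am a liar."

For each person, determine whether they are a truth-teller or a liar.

Consider A. Suppose A is a liar.
Then whichever role D has, D's statement has the wrong truth value — contradiction.
So A is a truth-teller.
With that fixed, D's statement is true, so D is a truth-teller.
With that fixed, B's statement is false, so B is a liar.
Consider C. Suppose C is a liar.
Then A's statement comes out false, contradicting A being a truth-teller.
So C is a truth-teller.

A: truth-teller, B: liar, C: truth-teller, D: truth-teller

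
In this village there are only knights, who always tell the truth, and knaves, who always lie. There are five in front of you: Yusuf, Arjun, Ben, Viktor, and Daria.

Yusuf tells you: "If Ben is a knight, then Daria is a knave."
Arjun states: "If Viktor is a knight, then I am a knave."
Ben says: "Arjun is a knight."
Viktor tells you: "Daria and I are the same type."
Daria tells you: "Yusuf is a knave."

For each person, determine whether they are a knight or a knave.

Yusuf: knave, Arjun: knight, Ben: knight, Viktor: knave, Daria: knight

Consider Yusuf. Suppose Yusuf is a knight.
Then no assignment of the remaining roles makes every statement match its speaker's type — contradiction.
So Yusuf is a knave.
With that fixed, Daria's statement is true, so Daria is a knight.
Consider Arjun. Suppose Arjun is a knave.
Then Arjun's own statement would have to be false, but it can't be — contradiction.
So Arjun is a knight.
With that fixed, Ben's statement is true, so Ben is a knight.
Consider Viktor. Suppose Viktor is a knight.
Then Arjun's statement comes out false, contradicting Arjun being a knight.
So Viktor is a knave.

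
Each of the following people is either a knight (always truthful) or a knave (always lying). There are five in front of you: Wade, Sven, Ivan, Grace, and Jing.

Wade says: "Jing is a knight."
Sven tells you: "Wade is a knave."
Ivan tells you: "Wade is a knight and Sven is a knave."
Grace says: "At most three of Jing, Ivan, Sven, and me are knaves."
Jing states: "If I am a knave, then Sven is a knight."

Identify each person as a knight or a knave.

Wade: knight, Sven: knave, Ivan: knight, Grace: knight, Jing: knight

Consider Wade. Suppose Wade is a knave.
Then no assignment of the remaining roles makes every statement match its speaker's type — contradiction.
So Wade is a knight.
With that fixed, Sven's statement is false, so Sven is a knave.
With that fixed, Ivan's statement is true, so Ivan is a knight.
With that fixed, Grace's statement is true, so Grace is a knight.
Consider Jing. Suppose Jing is a knave.
Then Wade's statement comes out false, contradicting Wade being a knight.
So Jing is a knight.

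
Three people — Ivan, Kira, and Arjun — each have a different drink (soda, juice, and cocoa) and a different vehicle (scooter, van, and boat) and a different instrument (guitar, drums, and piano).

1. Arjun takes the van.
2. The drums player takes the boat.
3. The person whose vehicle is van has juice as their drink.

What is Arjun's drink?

juice

With clues 1–3, cocoa and soda are impossible for Arjun's drink.
That leaves juice.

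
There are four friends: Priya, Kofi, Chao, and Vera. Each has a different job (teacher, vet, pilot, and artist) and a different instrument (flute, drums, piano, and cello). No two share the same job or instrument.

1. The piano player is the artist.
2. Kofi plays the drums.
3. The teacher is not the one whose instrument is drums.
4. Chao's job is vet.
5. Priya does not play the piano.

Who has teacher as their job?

With clues 1–3, Kofi is impossible for the one with job teacher.
With clues 1–4, Chao is impossible for the one with job teacher.
With clues 1–5, Vera is impossible for the one with job teacher.
That leaves Priya.

Priya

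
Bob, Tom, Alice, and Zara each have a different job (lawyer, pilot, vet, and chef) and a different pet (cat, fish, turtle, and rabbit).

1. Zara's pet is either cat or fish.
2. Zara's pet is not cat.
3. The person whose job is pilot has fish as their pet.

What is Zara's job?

With clues 1–3, chef, lawyer, and vet are impossible for Zara's job.
That leaves pilot.

pilot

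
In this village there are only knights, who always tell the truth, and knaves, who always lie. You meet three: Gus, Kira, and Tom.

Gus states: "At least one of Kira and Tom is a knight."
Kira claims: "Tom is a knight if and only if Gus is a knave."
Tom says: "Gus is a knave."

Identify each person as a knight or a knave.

Consider Gus. Suppose Gus is a knave.
Then no assignment of the remaining roles makes every statement match its speaker's type — contradiction.
So Gus is a knight.
With that fixed, Tom's statement is false, so Tom is a knave.
With that fixed, Kira's statement is true, so Kira is a knight.

Gus: knight, Kira: knight, Tom: knave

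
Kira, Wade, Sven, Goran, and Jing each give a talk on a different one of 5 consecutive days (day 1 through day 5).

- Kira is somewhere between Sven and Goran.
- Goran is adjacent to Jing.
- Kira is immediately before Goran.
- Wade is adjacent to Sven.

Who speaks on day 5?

Jing

With clue 1, Kira is ruled out for day 5.
With clues 1–3, Goran and Sven are ruled out for day 5.
With clues 1–4, Wade is ruled out for day 5.
So day 5 is Jing.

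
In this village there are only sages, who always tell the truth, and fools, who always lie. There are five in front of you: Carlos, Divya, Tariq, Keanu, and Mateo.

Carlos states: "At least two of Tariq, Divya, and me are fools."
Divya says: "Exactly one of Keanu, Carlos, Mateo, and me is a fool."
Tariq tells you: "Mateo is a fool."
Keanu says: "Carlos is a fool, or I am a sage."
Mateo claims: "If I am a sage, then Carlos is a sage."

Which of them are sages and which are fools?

Consider Carlos. Suppose Carlos is a fool.
Then whichever role Mateo has, Mateo's statement has the wrong truth value — contradiction.
So Carlos is a sage.
With that fixed, Mateo's statement is true, so Mateo is a sage.
With that fixed, Tariq's statement is false, so Tariq is a fool.
Consider Divya. Suppose Divya is a sage.
Then Carlos's statement comes out false, contradicting Carlos being a sage.
So Divya is a fool.
Consider Keanu. Suppose Keanu is a sage.
Then Divya's statement comes out true, contradicting Divya being a fool.
So Keanu is a fool.

Carlos: sage, Divya: fool, Tariq: fool, Keanu: fool, Mateo: sage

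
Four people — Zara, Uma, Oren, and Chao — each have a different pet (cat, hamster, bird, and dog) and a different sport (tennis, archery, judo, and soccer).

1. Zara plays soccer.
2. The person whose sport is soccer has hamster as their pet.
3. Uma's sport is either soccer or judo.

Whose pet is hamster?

Zara

With clues 1–2, Chao, Oren, and Uma are impossible for the one with pet hamster.
That leaves Zara.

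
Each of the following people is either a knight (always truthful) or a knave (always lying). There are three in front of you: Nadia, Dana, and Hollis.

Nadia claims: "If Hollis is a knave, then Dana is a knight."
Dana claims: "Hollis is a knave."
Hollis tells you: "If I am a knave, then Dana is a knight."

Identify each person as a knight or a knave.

Consider Nadia. Suppose Nadia is a knave.
Then no assignment of the remaining roles makes every statement match its speaker's type — contradiction.
So Nadia is a knight.
Consider Dana. Suppose Dana is a knight.
Then no assignment of the remaining roles makes every statement match its speaker's type — contradiction.
So Dana is a knave.
Consider Hollis. Suppose Hollis is a knave.
Then Nadia's statement comes out false, contradicting Nadia being a knight.
So Hollis is a knight.

Nadia: knight, Dana: knave, Hollis: knight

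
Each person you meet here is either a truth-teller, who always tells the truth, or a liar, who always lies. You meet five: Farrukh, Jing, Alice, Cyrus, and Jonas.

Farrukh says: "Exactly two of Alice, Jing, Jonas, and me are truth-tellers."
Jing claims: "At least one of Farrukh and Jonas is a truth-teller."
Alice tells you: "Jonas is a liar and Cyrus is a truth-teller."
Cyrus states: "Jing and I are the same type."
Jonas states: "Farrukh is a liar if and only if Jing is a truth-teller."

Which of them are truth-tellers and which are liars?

Consider Farrukh. Suppose Farrukh is a liar.
Then no assignment of the remaining roles makes every statement match its speaker's type — contradiction.
So Farrukh is a truth-teller.
With that fixed, Jing's statement is true, so Jing is a truth-teller.
With that fixed, Jonas's statement is false, so Jonas is a liar.
Consider Alice. Suppose Alice is a truth-teller.
Then Farrukh's statement comes out false, contradicting Farrukh being a truth-teller.
So Alice is a liar.
Consider Cyrus. Suppose Cyrus is a truth-teller.
Then Alice's statement comes out true, contradicting Alice being a liar.
So Cyrus is a liar.

Farrukh: truth-teller, Jing: truth-teller, Alice: liar, Cyrus: liar, Jonas: liar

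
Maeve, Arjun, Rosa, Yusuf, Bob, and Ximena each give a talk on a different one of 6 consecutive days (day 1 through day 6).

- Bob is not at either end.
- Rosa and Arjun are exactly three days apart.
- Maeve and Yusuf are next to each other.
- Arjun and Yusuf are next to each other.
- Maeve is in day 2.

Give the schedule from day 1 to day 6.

From clue 1: Bob is in {2,3,4,5}.
From clues 1–3: Arjun is in {1,3,4,6}.
From clues 1–5: Rosa → day 1, Maeve → day 2, Yusuf → day 3, Arjun → day 4, Bob → day 5, Ximena → day 6.

Rosa, Maeve, Yusuf, Arjun, Bob, Ximena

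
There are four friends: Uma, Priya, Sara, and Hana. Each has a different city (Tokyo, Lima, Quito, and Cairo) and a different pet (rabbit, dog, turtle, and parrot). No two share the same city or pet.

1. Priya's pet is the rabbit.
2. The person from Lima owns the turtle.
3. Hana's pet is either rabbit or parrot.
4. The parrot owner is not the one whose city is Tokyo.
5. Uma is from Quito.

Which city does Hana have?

Cairo

With clues 1–3, Lima is impossible for Hana's city.
With clues 1–4, Tokyo is impossible for Hana's city.
With clues 1–5, Quito is impossible for Hana's city.
That leaves Cairo.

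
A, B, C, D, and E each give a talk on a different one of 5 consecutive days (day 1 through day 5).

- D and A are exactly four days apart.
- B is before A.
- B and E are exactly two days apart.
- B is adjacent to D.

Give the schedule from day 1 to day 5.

From clue 1: A is in {1,5}.
From clues 1–2: D → day 1, A → day 5.
From clues 1–3: C → day 3.
From clues 1–4: B → day 2, E → day 4.

D, B, C, E, A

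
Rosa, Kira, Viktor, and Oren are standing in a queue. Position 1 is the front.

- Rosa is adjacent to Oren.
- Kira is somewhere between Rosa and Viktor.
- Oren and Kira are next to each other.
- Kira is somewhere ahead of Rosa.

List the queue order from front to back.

From clues 1–2: Kira is in {2,3}.
From clues 1–3: Rosa is in {1,4}.
From clues 1–4: Viktor → position 1, Kira → position 2, Oren → position 3, Rosa → position 4.

Viktor, Kira, Oren, Rosa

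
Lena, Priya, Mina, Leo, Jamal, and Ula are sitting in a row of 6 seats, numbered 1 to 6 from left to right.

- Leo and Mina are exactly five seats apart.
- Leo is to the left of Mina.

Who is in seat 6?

Mina

With clue 1, Jamal, Lena, Priya, and Ula are ruled out for seat 6.
With clues 1–2, Leo is ruled out for seat 6.
So seat 6 is Mina.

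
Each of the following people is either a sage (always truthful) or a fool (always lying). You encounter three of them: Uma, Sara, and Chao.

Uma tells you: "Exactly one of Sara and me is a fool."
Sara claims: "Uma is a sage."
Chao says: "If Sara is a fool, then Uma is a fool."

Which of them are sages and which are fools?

Consider Uma. Suppose Uma is a sage.
Then no assignment of the remaining roles makes every statement match its speaker's type — contradiction.
So Uma is a fool.
With that fixed, Sara's statement is false, so Sara is a fool.
With that fixed, Chao's statement is true, so Chao is a sage.

Uma: fool, Sara: fool, Chao: sage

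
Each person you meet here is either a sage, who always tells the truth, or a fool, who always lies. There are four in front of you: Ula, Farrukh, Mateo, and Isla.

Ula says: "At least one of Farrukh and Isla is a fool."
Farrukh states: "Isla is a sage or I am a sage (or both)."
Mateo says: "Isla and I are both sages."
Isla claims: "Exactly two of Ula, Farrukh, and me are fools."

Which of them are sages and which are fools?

Consider Ula. Suppose Ula is a fool.
Then no assignment of the remaining roles makes every statement match its speaker's type — contradiction.
So Ula is a sage.
Consider Farrukh. Suppose Farrukh is a fool.
Then whichever role Isla has, Isla's statement has the wrong truth value — contradiction.
So Farrukh is a sage.
With that fixed, Isla's statement is false, so Isla is a fool.
With that fixed, Mateo's statement is false, so Mateo is a fool.

Ula: sage, Farrukh: sage, Mateo: fool, Isla: fool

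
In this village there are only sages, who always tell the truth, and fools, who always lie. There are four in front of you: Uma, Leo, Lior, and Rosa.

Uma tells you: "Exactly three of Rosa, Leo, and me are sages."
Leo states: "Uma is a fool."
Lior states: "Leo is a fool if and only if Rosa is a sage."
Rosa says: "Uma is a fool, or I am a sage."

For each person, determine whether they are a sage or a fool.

Consider Uma. Suppose Uma is a sage.
Then no assignment of the remaining roles makes every statement match its speaker's type — contradiction.
So Uma is a fool.
With that fixed, Leo's statement is true, so Leo is a sage.
With that fixed, Rosa's statement is true, so Rosa is a sage.
With that fixed, Lior's statement is false, so Lior is a fool.

Uma: fool, Leo: sage, Lior: fool, Rosa: sage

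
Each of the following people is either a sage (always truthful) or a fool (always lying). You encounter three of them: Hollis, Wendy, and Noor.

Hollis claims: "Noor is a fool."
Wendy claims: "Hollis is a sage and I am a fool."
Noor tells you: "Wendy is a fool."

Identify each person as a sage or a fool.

Hollis: fool, Wendy: fool, Noor: sage

Consider Hollis. Suppose Hollis is a sage.
Then whichever role Wendy has, Wendy's statement has the wrong truth value — contradiction.
So Hollis is a fool.
With that fixed, Wendy's statement is false, so Wendy is a fool.
With that fixed, Noor's statement is true, so Noor is a sage.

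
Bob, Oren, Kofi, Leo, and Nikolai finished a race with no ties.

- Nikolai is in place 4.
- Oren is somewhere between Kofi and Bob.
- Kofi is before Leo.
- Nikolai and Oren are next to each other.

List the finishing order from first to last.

Kofi, Leo, Oren, Nikolai, Bob

From clue 1: Nikolai → place 4.
From clues 1–2: Oren is in {2,3}.
From clues 1–4: Kofi → place 1, Leo → place 2, Oren → place 3, Bob → place 5.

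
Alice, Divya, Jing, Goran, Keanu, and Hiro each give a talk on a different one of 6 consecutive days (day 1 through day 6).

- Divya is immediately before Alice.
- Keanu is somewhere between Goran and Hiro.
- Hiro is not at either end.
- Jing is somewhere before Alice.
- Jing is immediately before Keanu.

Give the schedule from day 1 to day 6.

Goran, Jing, Keanu, Hiro, Divya, Alice

From clue 1: Alice is in {2,3,4,5,6}.
From clues 1–2: Keanu is in {2,3,4,5}.
From clues 1–4: Keanu is in {2,3,5}.
From clues 1–5: Goran → day 1, Jing → day 2, Keanu → day 3, Hiro → day 4, Divya → day 5, Alice → day 6.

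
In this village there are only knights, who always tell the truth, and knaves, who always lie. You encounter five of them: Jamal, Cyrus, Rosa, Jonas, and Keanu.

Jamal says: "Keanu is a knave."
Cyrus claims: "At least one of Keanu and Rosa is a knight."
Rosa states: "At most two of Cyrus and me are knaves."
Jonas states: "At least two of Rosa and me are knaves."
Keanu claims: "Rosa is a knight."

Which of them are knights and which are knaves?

Jamal: knave, Cyrus: knight, Rosa: knight, Jonas: knave, Keanu: knight

Regardless of anyone's role, Rosa's statement is true, so Rosa is a knight.
With that fixed, Jonas's statement is false, so Jonas is a knave.
With that fixed, Keanu's statement is true, so Keanu is a knight.
With that fixed, Jamal's statement is false, so Jamal is a knave.
With that fixed, Cyrus's statement is true, so Cyrus is a knight.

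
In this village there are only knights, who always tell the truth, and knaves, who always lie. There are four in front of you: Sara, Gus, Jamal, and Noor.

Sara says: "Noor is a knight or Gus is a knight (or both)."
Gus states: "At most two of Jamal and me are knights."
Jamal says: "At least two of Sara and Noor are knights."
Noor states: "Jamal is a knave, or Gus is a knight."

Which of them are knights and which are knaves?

Sara: knight, Gus: knight, Jamal: knight, Noor: knight

Regardless of anyone's role, Gus's statement is true, so Gus is a knight.
With that fixed, Noor's statement is true, so Noor is a knight.
With that fixed, Sara's statement is true, so Sara is a knight.
With that fixed, Jamal's statement is true, so Jamal is a knight.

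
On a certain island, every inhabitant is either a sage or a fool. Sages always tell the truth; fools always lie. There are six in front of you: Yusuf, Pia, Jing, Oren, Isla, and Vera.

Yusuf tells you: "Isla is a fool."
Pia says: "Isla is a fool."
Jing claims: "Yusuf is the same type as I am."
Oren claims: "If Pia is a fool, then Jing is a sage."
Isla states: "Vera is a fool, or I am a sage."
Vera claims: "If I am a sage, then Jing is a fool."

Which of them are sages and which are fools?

Yusuf: sage, Pia: sage, Jing: fool, Oren: sage, Isla: fool, Vera: sage

Consider Yusuf. Suppose Yusuf is a fool.
Then whichever role Jing has, Jing's statement has the wrong truth value — contradiction.
So Yusuf is a sage.
Consider Pia. Suppose Pia is a fool.
Then no assignment of the remaining roles makes every statement match its speaker's type — contradiction.
So Pia is a sage.
With that fixed, Oren's statement is true, so Oren is a sage.
Consider Jing. Suppose Jing is a sage.
Then whichever role Vera has, Vera's statement has the wrong truth value — contradiction.
So Jing is a fool.
With that fixed, Vera's statement is true, so Vera is a sage.
Consider Isla. Suppose Isla is a sage.
Then Yusuf's statement comes out false, contradicting Yusuf being a sage.
So Isla is a fool.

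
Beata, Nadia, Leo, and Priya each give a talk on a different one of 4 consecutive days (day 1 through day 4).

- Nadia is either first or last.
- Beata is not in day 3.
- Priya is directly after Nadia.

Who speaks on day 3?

Leo

With clue 1, Nadia is ruled out for day 3.
With clues 1–2, Beata is ruled out for day 3.
With clues 1–3, Priya is ruled out for day 3.
So day 3 is Leo.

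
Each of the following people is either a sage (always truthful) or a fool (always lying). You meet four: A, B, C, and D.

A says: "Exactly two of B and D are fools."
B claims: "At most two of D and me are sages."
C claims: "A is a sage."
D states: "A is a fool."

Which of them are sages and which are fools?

A: fool, B: sage, C: fool, D: sage

Regardless of anyone's role, B's statement is true, so B is a sage.
With that fixed, A's statement is false, so A is a fool.
With that fixed, C's statement is false, so C is a fool.
With that fixed, D's statement is true, so D is a sage.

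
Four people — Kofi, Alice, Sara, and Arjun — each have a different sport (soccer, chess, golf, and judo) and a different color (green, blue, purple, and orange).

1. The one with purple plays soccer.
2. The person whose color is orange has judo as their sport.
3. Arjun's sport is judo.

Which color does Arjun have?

orange

With clues 1–3, blue, green, and purple are impossible for Arjun's color.
That leaves orange.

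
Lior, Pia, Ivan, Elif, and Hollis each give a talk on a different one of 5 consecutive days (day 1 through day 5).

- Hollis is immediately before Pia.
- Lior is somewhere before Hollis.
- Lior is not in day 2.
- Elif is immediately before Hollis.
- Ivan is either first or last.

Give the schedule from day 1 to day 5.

Lior, Elif, Hollis, Pia, Ivan

From clue 1: Pia is in {2,3,4,5}.
From clues 1–2: Lior is in {1,2,3}.
From clues 1–3: Lior is in {1,3}.
From clues 1–4: Lior → day 1.
From clues 1–5: Elif → day 2, Hollis → day 3, Pia → day 4, Ivan → day 5.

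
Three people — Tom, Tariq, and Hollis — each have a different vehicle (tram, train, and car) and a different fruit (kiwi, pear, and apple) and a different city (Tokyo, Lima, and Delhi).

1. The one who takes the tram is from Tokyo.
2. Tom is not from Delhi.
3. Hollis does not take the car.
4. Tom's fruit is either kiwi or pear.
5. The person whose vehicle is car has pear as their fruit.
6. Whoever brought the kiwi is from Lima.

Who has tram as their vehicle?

With clues 1–6, Tariq and Tom are impossible for the one with vehicle tram.
That leaves Hollis.

Hollis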